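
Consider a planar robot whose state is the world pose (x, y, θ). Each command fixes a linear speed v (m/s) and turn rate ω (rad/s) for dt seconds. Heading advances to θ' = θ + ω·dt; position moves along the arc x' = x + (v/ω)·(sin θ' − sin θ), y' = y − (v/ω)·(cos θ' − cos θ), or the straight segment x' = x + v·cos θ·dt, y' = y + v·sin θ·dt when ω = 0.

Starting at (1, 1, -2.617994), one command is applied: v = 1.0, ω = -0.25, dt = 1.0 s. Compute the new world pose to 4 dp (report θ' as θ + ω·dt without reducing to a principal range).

(0.0808, 0.6129, -2.8680)

θ' = -2.6180 + -0.25·1.0 = -2.8680
R = v/ω = 1.0/-0.25 = -4.0000
x' = 1 + -4.0000·(sin -2.8680 − sin -2.6180) = 0.0808
y' = 1 − -4.0000·(cos -2.8680 − cos -2.6180) = 0.6129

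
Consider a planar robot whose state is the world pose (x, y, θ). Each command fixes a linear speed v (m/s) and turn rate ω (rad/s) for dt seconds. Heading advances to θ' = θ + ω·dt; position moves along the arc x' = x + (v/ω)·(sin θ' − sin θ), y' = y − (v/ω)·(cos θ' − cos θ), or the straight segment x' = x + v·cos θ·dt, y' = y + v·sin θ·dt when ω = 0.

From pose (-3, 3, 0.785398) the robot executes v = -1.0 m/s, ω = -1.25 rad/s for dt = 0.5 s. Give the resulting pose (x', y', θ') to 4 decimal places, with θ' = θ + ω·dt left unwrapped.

θ' = 0.7854 + -1.25·0.5 = 0.1604
R = v/ω = -1.0/-1.25 = 0.8000
x' = -3 + 0.8000·(sin 0.1604 − sin 0.7854) = -3.4379
y' = 3 − 0.8000·(cos 0.1604 − cos 0.7854) = 2.7760

(-3.4379, 2.7760, 0.1604)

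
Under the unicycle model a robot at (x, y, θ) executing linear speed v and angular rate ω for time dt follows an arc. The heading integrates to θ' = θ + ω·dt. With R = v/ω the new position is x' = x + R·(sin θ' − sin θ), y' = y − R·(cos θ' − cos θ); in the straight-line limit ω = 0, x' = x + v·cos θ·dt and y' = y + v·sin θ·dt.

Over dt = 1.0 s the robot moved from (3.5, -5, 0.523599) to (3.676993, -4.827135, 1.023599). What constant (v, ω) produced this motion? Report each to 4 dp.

Δθ = 1.023599 − 0.523599 = 0.500000
ω = Δθ/dt = 0.500000/1.0 = 0.5000
R = Δx/(sin θ' − sin θ) = 0.5000
v = R·ω = 0.5000·0.5000 = 0.2500

v = 0.2500, ω = 0.5000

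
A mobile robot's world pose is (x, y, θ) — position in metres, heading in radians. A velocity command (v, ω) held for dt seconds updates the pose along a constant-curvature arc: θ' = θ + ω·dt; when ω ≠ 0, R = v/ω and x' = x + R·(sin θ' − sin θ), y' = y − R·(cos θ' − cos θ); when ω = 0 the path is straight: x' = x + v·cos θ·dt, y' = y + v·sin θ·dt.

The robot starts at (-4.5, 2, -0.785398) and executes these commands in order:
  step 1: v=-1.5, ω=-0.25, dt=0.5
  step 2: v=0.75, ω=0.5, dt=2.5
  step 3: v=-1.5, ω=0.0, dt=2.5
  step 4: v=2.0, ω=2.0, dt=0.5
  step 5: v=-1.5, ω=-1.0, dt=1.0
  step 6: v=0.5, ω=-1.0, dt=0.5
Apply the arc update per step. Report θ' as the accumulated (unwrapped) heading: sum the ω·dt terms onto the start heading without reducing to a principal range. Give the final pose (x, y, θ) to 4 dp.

(-6.9211, 0.4840, -0.1604)

step 1: θ'=-0.9104 (R=6.0000) → pose (-4.9958, 2.5621, -0.9104)
step 2: θ'=0.3396 (R=1.5000) → pose (-3.3116, 2.0679, 0.3396)
step 3: θ'=0.3396 (straight) → pose (-6.8474, 0.8187, 0.3396)
step 4: θ'=1.3396 (R=1.0000) → pose (-6.2071, 1.5324, 1.3396)
step 5: θ'=0.3396 (R=1.5000) → pose (-7.1675, 0.4618, 0.3396)
step 6: θ'=-0.1604 (R=-0.5000) → pose (-6.9211, 0.4840, -0.1604)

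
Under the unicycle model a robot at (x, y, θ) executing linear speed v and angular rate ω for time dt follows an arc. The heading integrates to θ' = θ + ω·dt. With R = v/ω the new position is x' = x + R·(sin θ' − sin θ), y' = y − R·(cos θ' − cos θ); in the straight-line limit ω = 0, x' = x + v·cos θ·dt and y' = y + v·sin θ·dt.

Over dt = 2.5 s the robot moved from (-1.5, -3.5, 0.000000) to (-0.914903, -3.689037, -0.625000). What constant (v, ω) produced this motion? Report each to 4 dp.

v = 0.2500, ω = -0.2500

Δθ = -0.625000 − 0.000000 = -0.625000
ω = Δθ/dt = -0.625000/2.5 = -0.2500
R = Δx/(sin θ' − sin θ) = -1.0000
v = R·ω = -1.0000·-0.2500 = 0.2500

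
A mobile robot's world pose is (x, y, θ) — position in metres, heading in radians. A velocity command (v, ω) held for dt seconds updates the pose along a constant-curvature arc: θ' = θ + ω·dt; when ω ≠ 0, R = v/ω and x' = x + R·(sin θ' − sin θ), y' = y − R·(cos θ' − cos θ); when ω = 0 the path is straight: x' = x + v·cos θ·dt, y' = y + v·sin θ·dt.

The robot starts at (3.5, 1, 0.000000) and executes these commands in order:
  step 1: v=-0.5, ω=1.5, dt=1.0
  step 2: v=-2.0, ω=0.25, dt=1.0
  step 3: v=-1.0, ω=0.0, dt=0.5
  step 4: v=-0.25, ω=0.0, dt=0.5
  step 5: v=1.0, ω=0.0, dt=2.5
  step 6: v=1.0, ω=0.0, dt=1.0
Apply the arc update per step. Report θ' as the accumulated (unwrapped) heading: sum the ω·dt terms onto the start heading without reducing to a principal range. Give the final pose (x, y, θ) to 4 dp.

step 1: θ'=1.5000 (R=-0.3333) → pose (3.1675, 0.6902, 1.5000)
step 2: θ'=1.7500 (R=-8.0000) → pose (3.2756, -1.3016, 1.7500)
step 3: θ'=1.7500 (straight) → pose (3.3647, -1.7936, 1.7500)
step 4: θ'=1.7500 (straight) → pose (3.3870, -1.9166, 1.7500)
step 5: θ'=1.7500 (straight) → pose (2.9414, 0.5434, 1.7500)
step 6: θ'=1.7500 (straight) → pose (2.7631, 1.5273, 1.7500)

(2.7631, 1.5273, 1.7500)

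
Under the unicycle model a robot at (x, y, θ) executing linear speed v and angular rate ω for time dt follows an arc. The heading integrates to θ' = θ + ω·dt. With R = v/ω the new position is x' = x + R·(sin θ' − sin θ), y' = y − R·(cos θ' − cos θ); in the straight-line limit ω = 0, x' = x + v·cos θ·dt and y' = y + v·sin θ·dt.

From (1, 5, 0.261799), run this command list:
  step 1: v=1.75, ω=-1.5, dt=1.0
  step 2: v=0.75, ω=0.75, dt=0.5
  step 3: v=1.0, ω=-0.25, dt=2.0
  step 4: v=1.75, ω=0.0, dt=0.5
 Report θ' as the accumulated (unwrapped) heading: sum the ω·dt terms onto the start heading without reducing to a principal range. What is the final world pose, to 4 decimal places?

step 1: θ'=-1.2382 (R=-1.1667) → pose (2.4047, 4.2540, -1.2382)
step 2: θ'=-0.8632 (R=1.0000) → pose (2.5900, 3.9305, -0.8632)
step 3: θ'=-1.3632 (R=-4.0000) → pose (3.4644, 2.1549, -1.3632)
step 4: θ'=-1.3632 (straight) → pose (3.6447, 1.2987, -1.3632)

(3.6447, 1.2987, -1.3632)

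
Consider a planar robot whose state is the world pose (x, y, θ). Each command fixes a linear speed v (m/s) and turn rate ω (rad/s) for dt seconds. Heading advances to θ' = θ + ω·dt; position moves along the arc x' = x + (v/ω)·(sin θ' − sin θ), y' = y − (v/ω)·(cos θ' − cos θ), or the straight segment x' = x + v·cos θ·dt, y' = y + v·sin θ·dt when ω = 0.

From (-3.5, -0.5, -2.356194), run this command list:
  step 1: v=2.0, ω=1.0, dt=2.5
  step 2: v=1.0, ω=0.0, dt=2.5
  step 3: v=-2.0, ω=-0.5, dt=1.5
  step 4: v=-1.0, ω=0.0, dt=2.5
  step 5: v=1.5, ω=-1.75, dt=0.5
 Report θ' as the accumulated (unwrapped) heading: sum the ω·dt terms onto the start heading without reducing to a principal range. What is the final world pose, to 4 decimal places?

step 1: θ'=0.1438 (R=2.0000) → pose (-1.7992, -3.8936, 0.1438)
step 2: θ'=0.1438 (straight) → pose (0.6750, -3.5353, 0.1438)
step 3: θ'=-0.6062 (R=4.0000) → pose (-2.1772, -2.8639, -0.6062)
step 4: θ'=-0.6062 (straight) → pose (-4.2317, -1.4395, -0.6062)
step 5: θ'=-1.4812 (R=-0.8571) → pose (-3.8664, -2.0672, -1.4812)

(-3.8664, -2.0672, -1.4812)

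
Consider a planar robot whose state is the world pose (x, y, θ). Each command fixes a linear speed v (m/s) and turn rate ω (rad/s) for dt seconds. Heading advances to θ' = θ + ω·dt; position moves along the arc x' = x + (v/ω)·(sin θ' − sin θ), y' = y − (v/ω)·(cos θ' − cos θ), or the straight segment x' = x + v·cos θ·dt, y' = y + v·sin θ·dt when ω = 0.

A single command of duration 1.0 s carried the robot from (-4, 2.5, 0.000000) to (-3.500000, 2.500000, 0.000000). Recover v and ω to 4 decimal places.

Δθ = 0.000000 − 0.000000 = 0.000000
ω = Δθ/dt = 0.000000/1.0 = 0.0000
ω = 0 → v = (Δx·cos θ + Δy·sin θ)/dt = 0.5000

v = 0.5000, ω = 0.0000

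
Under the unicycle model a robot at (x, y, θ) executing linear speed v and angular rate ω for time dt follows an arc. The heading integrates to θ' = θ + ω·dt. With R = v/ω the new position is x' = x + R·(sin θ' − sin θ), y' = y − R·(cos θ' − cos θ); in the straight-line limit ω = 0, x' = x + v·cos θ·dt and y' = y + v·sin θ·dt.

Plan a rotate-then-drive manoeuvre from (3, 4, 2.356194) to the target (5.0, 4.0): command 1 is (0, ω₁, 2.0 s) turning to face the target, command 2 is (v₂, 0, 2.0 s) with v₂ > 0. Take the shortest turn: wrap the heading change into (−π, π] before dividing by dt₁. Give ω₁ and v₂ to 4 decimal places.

ω₁ = -1.1781, v₂ = 1.0000

heading to target = atan2(4−4, 5−3) = 0.0000
Δθ = wrap(0.0000 − 2.3562) = -2.3562; ω₁ = Δθ/dt₁ = -1.1781
distance = √((5−3)² + (4−4)²) = 2.0000; v₂ = distance/dt₂ = 1.0000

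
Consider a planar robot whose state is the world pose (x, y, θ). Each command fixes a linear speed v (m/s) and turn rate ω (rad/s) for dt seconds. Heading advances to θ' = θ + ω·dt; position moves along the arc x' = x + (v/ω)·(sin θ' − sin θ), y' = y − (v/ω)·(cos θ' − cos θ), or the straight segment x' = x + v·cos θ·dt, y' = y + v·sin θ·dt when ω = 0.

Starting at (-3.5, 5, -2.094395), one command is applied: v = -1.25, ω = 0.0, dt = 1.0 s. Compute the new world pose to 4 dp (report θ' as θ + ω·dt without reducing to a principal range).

(-2.8750, 6.0825, -2.0944)

θ' = -2.0944 + 0.0·1.0 = -2.0944
ω = 0 → straight: x' = -3.5 + -1.25·cos(-2.0944)·1.0 = -2.8750
y' = 5 + -1.25·sin(-2.0944)·1.0 = 6.0825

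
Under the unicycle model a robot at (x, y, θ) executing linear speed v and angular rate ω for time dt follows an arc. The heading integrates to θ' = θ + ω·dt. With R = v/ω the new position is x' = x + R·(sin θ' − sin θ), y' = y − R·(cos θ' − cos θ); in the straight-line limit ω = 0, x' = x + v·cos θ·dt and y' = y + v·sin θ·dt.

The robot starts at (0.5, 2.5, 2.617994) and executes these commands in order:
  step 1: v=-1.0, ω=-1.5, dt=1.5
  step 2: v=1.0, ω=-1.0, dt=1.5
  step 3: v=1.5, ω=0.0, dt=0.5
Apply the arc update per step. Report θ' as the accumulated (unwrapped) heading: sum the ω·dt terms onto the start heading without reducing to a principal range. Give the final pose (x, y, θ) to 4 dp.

step 1: θ'=0.3680 (R=0.6667) → pose (0.4065, 1.3006, 0.3680)
step 2: θ'=-1.1320 (R=-1.0000) → pose (1.6715, 0.7924, -1.1320)
step 3: θ'=-1.1320 (straight) → pose (1.9901, 0.1135, -1.1320)

(1.9901, 0.1135, -1.1320)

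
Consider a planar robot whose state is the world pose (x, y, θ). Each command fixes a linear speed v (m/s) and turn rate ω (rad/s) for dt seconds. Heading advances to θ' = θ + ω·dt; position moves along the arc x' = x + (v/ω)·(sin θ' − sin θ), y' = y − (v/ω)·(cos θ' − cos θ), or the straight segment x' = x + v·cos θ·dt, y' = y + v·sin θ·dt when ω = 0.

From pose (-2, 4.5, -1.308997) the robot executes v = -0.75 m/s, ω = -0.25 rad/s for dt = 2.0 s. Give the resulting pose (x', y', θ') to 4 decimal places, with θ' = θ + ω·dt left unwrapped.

θ' = -1.3090 + -0.25·2.0 = -1.8090
R = v/ω = -0.75/-0.25 = 3.0000
x' = -2 + 3.0000·(sin -1.8090 − sin -1.3090) = -2.0175
y' = 4.5 − 3.0000·(cos -1.8090 − cos -1.3090) = 5.9843

(-2.0175, 5.9843, -1.8090)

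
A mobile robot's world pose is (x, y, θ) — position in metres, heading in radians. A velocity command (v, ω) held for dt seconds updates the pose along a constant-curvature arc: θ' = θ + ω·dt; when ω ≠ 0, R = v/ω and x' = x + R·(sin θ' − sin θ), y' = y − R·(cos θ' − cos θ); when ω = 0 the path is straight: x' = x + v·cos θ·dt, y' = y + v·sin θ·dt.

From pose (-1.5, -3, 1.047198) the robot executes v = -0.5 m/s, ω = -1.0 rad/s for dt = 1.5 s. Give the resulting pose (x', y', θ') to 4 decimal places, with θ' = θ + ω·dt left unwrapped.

(-2.1518, -3.1996, -0.4528)

θ' = 1.0472 + -1.0·1.5 = -0.4528
R = v/ω = -0.5/-1.0 = 0.5000
x' = -1.5 + 0.5000·(sin -0.4528 − sin 1.0472) = -2.1518
y' = -3 − 0.5000·(cos -0.4528 − cos 1.0472) = -3.1996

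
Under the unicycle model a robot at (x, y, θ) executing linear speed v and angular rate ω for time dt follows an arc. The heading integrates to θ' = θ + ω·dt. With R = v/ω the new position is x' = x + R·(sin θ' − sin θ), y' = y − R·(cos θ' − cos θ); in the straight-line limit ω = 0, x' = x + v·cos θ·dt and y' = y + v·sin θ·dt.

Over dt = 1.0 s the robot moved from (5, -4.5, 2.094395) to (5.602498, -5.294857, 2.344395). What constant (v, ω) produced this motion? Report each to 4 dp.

Δθ = 2.344395 − 2.094395 = 0.250000
ω = Δθ/dt = 0.250000/1.0 = 0.2500
R = −Δy/(cos θ' − cos θ) = -4.0000
v = R·ω = -4.0000·0.2500 = -1.0000

v = -1.0000, ω = 0.2500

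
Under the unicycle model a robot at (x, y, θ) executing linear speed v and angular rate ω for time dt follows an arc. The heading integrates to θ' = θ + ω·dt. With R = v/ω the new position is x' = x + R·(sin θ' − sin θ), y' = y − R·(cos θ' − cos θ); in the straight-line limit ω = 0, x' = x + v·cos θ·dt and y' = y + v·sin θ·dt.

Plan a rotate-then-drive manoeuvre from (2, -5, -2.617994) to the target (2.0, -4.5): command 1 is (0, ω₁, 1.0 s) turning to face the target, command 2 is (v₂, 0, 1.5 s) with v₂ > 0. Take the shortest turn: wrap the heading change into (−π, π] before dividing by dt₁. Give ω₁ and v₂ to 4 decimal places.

heading to target = atan2(-4.5−-5, 2−2) = 1.5708
Δθ = wrap(1.5708 − -2.6180) = -2.0944; ω₁ = Δθ/dt₁ = -2.0944
distance = √((2−2)² + (-4.5−-5)²) = 0.5000; v₂ = distance/dt₂ = 0.3333

ω₁ = -2.0944, v₂ = 0.3333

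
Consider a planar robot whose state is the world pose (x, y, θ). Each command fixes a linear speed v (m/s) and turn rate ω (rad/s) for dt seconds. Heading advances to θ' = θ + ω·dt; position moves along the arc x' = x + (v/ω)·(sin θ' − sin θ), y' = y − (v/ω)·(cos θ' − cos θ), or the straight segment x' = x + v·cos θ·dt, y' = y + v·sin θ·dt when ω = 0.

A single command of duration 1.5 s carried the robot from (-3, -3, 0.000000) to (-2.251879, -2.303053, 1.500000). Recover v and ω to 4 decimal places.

Δθ = 1.500000 − 0.000000 = 1.500000
ω = Δθ/dt = 1.500000/1.5 = 1.0000
R = Δx/(sin θ' − sin θ) = 0.7500
v = R·ω = 0.7500·1.0000 = 0.7500

v = 0.7500, ω = 1.0000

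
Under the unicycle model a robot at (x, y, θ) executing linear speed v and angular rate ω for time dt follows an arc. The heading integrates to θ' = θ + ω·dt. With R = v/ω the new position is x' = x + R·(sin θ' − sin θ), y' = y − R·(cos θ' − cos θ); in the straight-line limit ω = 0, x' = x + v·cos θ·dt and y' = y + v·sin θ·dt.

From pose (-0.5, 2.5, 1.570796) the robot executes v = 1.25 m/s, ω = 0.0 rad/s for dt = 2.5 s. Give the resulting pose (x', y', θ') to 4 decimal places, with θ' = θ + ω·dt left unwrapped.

θ' = 1.5708 + 0.0·2.5 = 1.5708
ω = 0 → straight: x' = -0.5 + 1.25·cos(1.5708)·2.5 = -0.5000
y' = 2.5 + 1.25·sin(1.5708)·2.5 = 5.6250

(-0.5000, 5.6250, 1.5708)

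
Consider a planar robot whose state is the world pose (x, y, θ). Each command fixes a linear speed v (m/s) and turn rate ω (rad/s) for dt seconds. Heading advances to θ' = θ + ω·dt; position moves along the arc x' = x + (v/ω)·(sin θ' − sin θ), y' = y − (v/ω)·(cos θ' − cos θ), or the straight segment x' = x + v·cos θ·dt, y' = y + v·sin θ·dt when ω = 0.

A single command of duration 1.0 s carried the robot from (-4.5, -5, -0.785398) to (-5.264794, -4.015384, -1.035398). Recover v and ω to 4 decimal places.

Δθ = -1.035398 − -0.785398 = -0.250000
ω = Δθ/dt = -0.250000/1.0 = -0.2500
R = −Δy/(cos θ' − cos θ) = 5.0000
v = R·ω = 5.0000·-0.2500 = -1.2500

v = -1.2500, ω = -0.2500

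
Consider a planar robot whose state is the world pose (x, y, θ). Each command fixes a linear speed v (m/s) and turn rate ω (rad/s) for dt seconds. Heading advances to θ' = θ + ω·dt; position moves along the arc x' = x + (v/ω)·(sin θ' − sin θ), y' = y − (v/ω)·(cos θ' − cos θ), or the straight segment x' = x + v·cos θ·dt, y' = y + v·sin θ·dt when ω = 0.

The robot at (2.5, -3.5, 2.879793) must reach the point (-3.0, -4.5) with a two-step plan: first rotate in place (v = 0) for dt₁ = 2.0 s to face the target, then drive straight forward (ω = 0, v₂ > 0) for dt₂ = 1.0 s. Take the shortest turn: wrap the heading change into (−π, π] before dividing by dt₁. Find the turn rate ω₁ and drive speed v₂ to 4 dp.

heading to target = atan2(-4.5−-3.5, -3−2.5) = -2.9617
Δθ = wrap(-2.9617 − 2.8798) = 0.4417; ω₁ = Δθ/dt₁ = 0.2208
distance = √((-3−2.5)² + (-4.5−-3.5)²) = 5.5902; v₂ = distance/dt₂ = 5.5902

ω₁ = 0.2208, v₂ = 5.5902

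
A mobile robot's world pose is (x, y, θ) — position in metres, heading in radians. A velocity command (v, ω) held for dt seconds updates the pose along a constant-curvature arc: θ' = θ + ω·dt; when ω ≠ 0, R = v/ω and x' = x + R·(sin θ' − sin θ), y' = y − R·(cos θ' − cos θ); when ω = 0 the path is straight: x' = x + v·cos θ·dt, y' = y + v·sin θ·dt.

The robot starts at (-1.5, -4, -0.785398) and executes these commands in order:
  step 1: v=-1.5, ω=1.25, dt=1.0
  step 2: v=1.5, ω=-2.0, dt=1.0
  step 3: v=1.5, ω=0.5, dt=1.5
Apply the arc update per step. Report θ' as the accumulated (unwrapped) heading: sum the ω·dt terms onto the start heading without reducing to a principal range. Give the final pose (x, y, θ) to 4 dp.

(-0.9238, -6.4348, -0.7854)

step 1: θ'=0.4646 (R=-1.2000) → pose (-2.8862, -3.7757, 0.4646)
step 2: θ'=-1.5354 (R=-0.7500) → pose (-1.8006, -4.4197, -1.5354)
step 3: θ'=-0.7854 (R=3.0000) → pose (-0.9238, -6.4348, -0.7854)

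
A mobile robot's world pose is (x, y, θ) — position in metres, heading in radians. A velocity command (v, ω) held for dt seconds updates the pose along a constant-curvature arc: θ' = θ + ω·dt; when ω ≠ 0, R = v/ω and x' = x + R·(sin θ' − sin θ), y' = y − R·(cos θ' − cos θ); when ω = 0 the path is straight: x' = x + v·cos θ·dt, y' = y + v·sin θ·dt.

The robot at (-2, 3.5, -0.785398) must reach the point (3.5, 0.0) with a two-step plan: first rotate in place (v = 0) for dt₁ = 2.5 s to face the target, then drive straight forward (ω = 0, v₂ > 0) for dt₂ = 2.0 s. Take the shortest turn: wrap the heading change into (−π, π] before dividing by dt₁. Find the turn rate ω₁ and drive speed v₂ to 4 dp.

heading to target = atan2(0−3.5, 3.5−-2) = -0.5667
Δθ = wrap(-0.5667 − -0.7854) = 0.2187; ω₁ = Δθ/dt₁ = 0.0875
distance = √((3.5−-2)² + (0−3.5)²) = 6.5192; v₂ = distance/dt₂ = 3.2596

ω₁ = 0.0875, v₂ = 3.2596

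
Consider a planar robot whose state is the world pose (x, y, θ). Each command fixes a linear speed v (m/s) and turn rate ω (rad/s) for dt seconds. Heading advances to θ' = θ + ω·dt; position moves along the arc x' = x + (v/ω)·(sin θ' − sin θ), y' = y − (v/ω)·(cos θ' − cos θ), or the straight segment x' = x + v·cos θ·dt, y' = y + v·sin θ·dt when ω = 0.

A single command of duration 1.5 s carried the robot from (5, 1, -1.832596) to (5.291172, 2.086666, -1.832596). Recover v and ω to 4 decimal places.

Δθ = -1.832596 − -1.832596 = 0.000000
ω = Δθ/dt = 0.000000/1.5 = 0.0000
ω = 0 → v = (Δx·cos θ + Δy·sin θ)/dt = -0.7500

v = -0.7500, ω = 0.0000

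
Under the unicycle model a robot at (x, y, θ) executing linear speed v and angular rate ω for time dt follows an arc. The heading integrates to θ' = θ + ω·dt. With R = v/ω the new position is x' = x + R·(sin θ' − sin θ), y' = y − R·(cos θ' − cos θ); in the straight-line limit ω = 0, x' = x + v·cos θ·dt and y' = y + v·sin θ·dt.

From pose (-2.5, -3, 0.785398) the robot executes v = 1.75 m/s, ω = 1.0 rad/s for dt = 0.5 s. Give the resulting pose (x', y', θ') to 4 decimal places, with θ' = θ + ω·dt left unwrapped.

(-2.0582, -2.2553, 1.2854)

θ' = 0.7854 + 1.0·0.5 = 1.2854
R = v/ω = 1.75/1.0 = 1.7500
x' = -2.5 + 1.7500·(sin 1.2854 − sin 0.7854) = -2.0582
y' = -3 − 1.7500·(cos 1.2854 − cos 0.7854) = -2.2553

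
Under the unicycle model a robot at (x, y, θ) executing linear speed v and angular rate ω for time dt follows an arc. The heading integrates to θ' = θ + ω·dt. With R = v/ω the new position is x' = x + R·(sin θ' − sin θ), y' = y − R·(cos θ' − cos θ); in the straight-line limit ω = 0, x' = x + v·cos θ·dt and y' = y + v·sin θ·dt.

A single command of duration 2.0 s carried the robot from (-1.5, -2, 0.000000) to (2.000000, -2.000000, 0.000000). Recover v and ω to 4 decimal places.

v = 1.7500, ω = 0.0000

Δθ = 0.000000 − 0.000000 = 0.000000
ω = Δθ/dt = 0.000000/2.0 = 0.0000
ω = 0 → v = (Δx·cos θ + Δy·sin θ)/dt = 1.7500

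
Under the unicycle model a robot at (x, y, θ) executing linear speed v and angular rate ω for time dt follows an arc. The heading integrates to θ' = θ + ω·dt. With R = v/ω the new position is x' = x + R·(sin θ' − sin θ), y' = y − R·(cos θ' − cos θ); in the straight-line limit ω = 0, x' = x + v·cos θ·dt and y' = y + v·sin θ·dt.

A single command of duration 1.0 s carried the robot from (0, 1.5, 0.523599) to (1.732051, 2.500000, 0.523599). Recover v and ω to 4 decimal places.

v = 2.0000, ω = 0.0000

Δθ = 0.523599 − 0.523599 = 0.000000
ω = Δθ/dt = 0.000000/1.0 = 0.0000
ω = 0 → v = (Δx·cos θ + Δy·sin θ)/dt = 2.0000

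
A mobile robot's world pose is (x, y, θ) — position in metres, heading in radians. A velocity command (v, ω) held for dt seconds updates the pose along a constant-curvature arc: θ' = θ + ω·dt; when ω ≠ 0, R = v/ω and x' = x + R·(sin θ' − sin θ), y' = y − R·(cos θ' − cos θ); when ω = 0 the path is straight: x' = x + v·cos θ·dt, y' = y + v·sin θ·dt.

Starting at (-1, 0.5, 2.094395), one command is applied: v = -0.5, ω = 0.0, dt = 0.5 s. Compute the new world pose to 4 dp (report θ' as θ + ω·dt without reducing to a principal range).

θ' = 2.0944 + 0.0·0.5 = 2.0944
ω = 0 → straight: x' = -1 + -0.5·cos(2.0944)·0.5 = -0.8750
y' = 0.5 + -0.5·sin(2.0944)·0.5 = 0.2835

(-0.8750, 0.2835, 2.0944)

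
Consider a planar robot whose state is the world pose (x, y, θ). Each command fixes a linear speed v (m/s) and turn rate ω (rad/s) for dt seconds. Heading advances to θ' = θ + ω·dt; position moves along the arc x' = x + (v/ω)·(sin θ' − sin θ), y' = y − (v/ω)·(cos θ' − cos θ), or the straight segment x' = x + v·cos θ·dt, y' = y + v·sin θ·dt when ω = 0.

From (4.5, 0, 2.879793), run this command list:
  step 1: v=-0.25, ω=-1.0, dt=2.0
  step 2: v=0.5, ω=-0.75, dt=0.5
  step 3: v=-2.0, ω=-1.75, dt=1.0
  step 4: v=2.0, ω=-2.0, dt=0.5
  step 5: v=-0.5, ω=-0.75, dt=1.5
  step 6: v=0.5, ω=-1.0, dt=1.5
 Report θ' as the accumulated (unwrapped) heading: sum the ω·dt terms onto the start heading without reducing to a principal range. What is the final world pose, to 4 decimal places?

step 1: θ'=0.8798 (R=0.2500) → pose (4.6279, -0.4008, 0.8798)
step 2: θ'=0.5048 (R=-0.6667) → pose (4.8193, -0.2422, 0.5048)
step 3: θ'=-1.2452 (R=1.1429) → pose (3.1837, 0.3926, -1.2452)
step 4: θ'=-2.2452 (R=-1.0000) → pose (3.0174, -0.5517, -2.2452)
step 5: θ'=-3.3702 (R=0.6667) → pose (3.6892, -0.3187, -3.3702)
step 6: θ'=-4.8702 (R=-0.5000) → pose (3.3087, 0.2469, -4.8702)

(3.3087, 0.2469, -4.8702)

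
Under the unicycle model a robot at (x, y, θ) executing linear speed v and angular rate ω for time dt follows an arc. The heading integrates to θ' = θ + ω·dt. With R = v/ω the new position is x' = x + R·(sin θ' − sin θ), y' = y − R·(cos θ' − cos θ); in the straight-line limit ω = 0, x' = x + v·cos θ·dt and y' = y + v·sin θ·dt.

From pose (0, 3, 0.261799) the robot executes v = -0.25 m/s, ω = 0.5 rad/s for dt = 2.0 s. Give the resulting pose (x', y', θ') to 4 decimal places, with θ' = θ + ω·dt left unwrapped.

θ' = 0.2618 + 0.5·2.0 = 1.2618
R = v/ω = -0.25/0.5 = -0.5000
x' = 0 + -0.5000·(sin 1.2618 − sin 0.2618) = -0.3469
y' = 3 − -0.5000·(cos 1.2618 − cos 0.2618) = 2.6691

(-0.3469, 2.6691, 1.2618)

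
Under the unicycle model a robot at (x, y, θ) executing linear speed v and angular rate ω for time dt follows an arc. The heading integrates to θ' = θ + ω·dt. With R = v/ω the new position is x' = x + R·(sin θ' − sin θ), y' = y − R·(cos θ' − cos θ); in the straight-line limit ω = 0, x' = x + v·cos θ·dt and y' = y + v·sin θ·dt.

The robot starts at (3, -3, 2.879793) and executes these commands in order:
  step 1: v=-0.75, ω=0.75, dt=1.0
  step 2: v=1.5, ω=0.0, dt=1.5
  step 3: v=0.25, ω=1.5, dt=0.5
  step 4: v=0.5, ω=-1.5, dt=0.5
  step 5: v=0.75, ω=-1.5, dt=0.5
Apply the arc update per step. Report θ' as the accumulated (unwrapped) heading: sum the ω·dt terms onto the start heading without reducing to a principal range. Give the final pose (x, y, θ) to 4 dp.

step 1: θ'=3.6298 (R=-1.0000) → pose (3.7279, -2.9173, 3.6298)
step 2: θ'=3.6298 (straight) → pose (1.7407, -3.9726, 3.6298)
step 3: θ'=4.3798 (R=0.1667) → pose (1.6613, -4.0654, 4.3798)
step 4: θ'=3.6298 (R=-0.3333) → pose (1.5026, -4.2509, 3.6298)
step 5: θ'=2.8798 (R=-0.5000) → pose (1.1387, -4.2923, 2.8798)

(1.1387, -4.2923, 2.8798)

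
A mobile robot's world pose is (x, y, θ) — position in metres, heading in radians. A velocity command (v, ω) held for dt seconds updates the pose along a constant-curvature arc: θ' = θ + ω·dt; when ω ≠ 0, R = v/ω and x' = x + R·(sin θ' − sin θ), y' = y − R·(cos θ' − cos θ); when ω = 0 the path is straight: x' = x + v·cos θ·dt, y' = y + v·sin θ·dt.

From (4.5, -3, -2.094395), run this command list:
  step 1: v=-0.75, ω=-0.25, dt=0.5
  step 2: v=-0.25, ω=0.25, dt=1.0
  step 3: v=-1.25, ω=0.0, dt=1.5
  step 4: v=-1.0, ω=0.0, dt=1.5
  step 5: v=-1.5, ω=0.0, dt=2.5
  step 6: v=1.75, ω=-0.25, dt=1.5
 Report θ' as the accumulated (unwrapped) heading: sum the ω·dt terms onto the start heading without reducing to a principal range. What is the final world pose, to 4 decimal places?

step 1: θ'=-2.2194 (R=3.0000) → pose (4.7073, -2.6878, -2.2194)
step 2: θ'=-1.9694 (R=-1.0000) → pose (4.8320, -2.4718, -1.9694)
step 3: θ'=-1.9694 (straight) → pose (5.5597, -0.7438, -1.9694)
step 4: θ'=-1.9694 (straight) → pose (6.1419, 0.6386, -1.9694)
step 5: θ'=-1.9694 (straight) → pose (7.5974, 4.0946, -1.9694)
step 6: θ'=-2.3444 (R=-7.0000) → pose (6.1539, 1.9205, -2.3444)

(6.1539, 1.9205, -2.3444)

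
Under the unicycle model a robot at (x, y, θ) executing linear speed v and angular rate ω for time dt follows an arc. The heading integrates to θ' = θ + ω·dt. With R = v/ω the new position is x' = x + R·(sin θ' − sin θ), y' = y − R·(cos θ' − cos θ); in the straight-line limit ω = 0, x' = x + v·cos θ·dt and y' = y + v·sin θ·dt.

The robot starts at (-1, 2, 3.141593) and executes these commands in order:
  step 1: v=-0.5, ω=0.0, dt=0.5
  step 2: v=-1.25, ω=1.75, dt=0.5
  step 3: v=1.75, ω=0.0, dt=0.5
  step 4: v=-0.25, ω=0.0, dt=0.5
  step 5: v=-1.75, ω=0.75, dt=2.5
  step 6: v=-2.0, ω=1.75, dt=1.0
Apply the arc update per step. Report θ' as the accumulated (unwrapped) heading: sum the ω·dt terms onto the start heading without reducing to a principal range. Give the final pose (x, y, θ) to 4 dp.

step 1: θ'=3.1416 (straight) → pose (-0.7500, 2.0000, 3.1416)
step 2: θ'=4.0166 (R=-0.7143) → pose (-0.2018, 2.2564, 4.0166)
step 3: θ'=4.0166 (straight) → pose (-0.7626, 1.5848, 4.0166)
step 4: θ'=4.0166 (straight) → pose (-0.6825, 1.6808, 4.0166)
step 5: θ'=5.8916 (R=-2.3333) → pose (-1.5829, 5.3331, 5.8916)
step 6: θ'=7.6416 (R=-1.1429) → pose (-3.1363, 4.5177, 7.6416)

(-3.1363, 4.5177, 7.6416)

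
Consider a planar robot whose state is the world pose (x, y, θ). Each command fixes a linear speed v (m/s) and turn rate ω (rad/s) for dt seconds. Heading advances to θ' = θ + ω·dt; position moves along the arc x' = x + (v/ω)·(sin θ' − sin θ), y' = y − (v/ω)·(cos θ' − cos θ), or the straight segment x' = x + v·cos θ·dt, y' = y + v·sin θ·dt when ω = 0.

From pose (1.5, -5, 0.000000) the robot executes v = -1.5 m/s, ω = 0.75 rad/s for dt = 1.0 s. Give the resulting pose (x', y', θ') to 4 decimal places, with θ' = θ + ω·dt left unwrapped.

(0.1367, -5.5366, 0.7500)

θ' = 0.0000 + 0.75·1.0 = 0.7500
R = v/ω = -1.5/0.75 = -2.0000
x' = 1.5 + -2.0000·(sin 0.7500 − sin 0.0000) = 0.1367
y' = -5 − -2.0000·(cos 0.7500 − cos 0.0000) = -5.5366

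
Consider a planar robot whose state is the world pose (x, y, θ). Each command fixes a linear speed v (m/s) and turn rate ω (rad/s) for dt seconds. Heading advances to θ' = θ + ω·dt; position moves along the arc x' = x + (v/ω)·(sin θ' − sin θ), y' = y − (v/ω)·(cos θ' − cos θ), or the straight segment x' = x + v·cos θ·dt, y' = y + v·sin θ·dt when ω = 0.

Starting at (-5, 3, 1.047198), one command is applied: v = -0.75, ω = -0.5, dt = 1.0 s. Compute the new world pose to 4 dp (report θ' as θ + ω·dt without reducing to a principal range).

(-5.5186, 2.4690, 0.5472)

θ' = 1.0472 + -0.5·1.0 = 0.5472
R = v/ω = -0.75/-0.5 = 1.5000
x' = -5 + 1.5000·(sin 0.5472 − sin 1.0472) = -5.5186
y' = 3 − 1.5000·(cos 0.5472 − cos 1.0472) = 2.4690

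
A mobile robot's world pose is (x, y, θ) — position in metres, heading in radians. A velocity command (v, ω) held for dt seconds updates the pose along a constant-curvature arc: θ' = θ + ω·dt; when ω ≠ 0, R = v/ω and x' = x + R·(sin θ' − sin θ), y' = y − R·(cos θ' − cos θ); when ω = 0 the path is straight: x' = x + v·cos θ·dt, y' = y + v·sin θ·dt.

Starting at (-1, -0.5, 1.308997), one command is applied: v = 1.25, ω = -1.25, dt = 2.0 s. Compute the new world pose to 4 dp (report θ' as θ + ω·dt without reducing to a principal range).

θ' = 1.3090 + -1.25·2.0 = -1.1910
R = v/ω = 1.25/-1.25 = -1.0000
x' = -1 + -1.0000·(sin -1.1910 − sin 1.3090) = 0.8947
y' = -0.5 − -1.0000·(cos -1.1910 − cos 1.3090) = -0.3881

(0.8947, -0.3881, -1.1910)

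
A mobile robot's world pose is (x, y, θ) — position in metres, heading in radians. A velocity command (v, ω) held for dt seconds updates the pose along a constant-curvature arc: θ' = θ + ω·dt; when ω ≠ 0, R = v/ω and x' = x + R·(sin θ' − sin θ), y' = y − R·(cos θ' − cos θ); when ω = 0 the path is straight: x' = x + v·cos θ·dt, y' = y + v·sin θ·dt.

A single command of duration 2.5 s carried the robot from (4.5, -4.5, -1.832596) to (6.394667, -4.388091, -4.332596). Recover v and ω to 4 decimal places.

v = -1.0000, ω = -1.0000

Δθ = -4.332596 − -1.832596 = -2.500000
ω = Δθ/dt = -2.500000/2.5 = -1.0000
R = Δx/(sin θ' − sin θ) = 1.0000
v = R·ω = 1.0000·-1.0000 = -1.0000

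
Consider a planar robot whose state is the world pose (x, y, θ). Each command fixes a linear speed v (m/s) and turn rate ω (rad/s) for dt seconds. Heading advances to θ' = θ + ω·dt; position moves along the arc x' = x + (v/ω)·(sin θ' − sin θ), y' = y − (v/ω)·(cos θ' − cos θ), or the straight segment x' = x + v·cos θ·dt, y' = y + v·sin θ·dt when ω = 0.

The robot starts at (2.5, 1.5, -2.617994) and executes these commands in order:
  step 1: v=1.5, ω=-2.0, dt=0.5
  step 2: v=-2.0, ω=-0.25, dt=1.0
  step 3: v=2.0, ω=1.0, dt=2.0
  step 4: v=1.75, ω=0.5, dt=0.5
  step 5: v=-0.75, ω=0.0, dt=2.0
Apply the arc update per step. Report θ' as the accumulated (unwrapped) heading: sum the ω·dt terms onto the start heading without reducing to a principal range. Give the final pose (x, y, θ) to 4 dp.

(0.1064, 0.0834, -1.6180)

step 1: θ'=-3.6180 (R=-0.7500) → pose (1.7811, 1.4830, -3.6180)
step 2: θ'=-3.8680 (R=8.0000) → pose (3.4259, 0.3544, -3.8680)
step 3: θ'=-1.8680 (R=2.0000) → pose (0.1852, -0.5551, -1.8680)
step 4: θ'=-1.6180 (R=3.5000) → pose (0.0356, -1.4149, -1.6180)
step 5: θ'=-1.6180 (straight) → pose (0.1064, 0.0834, -1.6180)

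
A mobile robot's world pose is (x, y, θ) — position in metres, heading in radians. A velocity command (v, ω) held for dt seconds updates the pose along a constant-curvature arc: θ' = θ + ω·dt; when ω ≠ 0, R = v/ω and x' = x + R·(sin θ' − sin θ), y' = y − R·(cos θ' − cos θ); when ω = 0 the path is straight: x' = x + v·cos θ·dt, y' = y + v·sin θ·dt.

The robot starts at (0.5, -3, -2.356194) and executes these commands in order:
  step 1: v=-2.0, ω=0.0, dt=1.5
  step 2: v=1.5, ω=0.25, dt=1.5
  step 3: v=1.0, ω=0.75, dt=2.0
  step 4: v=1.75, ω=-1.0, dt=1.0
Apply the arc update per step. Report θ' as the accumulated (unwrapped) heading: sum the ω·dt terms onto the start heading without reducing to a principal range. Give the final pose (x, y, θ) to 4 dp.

step 1: θ'=-2.3562 (straight) → pose (2.6213, -0.8787, -2.3562)
step 2: θ'=-1.9812 (R=6.0000) → pose (1.3622, -2.7275, -1.9812)
step 3: θ'=-0.4812 (R=1.3333) → pose (1.9677, -4.4414, -0.4812)
step 4: θ'=-1.4812 (R=-1.7500) → pose (2.9007, -5.8360, -1.4812)

(2.9007, -5.8360, -1.4812)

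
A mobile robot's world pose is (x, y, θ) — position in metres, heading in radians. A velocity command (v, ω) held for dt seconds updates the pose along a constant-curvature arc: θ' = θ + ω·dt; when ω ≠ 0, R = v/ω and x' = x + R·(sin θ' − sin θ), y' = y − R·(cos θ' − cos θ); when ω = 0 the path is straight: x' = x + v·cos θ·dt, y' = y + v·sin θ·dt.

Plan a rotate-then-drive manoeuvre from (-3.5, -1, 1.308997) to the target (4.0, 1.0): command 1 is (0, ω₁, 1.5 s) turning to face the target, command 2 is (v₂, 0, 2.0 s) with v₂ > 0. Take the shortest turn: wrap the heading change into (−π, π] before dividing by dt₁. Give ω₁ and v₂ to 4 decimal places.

ω₁ = -0.6989, v₂ = 3.8810

heading to target = atan2(1−-1, 4−-3.5) = 0.2606
Δθ = wrap(0.2606 − 1.3090) = -1.0484; ω₁ = Δθ/dt₁ = -0.6989
distance = √((4−-3.5)² + (1−-1)²) = 7.7621; v₂ = distance/dt₂ = 3.8810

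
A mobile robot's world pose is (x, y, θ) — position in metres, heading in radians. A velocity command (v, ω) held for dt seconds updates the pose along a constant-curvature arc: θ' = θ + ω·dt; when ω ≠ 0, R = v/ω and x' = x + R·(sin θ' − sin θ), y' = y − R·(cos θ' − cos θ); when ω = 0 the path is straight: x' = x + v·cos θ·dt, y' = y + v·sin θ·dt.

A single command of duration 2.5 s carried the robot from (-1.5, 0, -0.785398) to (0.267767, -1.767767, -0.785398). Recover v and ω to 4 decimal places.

v = 1.0000, ω = 0.0000

Δθ = -0.785398 − -0.785398 = 0.000000
ω = Δθ/dt = 0.000000/2.5 = 0.0000
ω = 0 → v = (Δx·cos θ + Δy·sin θ)/dt = 1.0000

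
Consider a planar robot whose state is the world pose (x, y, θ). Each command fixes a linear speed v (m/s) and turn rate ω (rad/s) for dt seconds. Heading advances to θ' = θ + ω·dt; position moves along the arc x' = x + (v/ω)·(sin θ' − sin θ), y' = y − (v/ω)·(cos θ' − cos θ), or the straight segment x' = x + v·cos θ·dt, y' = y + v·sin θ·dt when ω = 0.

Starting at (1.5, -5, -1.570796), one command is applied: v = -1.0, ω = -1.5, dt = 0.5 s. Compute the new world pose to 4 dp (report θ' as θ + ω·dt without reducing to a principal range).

(1.6789, -4.5456, -2.3208)

θ' = -1.5708 + -1.5·0.5 = -2.3208
R = v/ω = -1.0/-1.5 = 0.6667
x' = 1.5 + 0.6667·(sin -2.3208 − sin -1.5708) = 1.6789
y' = -5 − 0.6667·(cos -2.3208 − cos -1.5708) = -4.5456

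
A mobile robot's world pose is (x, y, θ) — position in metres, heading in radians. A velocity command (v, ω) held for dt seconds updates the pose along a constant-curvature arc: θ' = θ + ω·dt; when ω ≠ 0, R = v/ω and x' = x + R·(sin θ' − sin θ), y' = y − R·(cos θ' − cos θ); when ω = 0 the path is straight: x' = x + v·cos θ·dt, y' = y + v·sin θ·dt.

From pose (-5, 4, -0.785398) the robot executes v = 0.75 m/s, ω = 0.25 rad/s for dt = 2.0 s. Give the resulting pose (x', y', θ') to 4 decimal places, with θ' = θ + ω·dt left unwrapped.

(-3.7233, 3.2427, -0.2854)

θ' = -0.7854 + 0.25·2.0 = -0.2854
R = v/ω = 0.75/0.25 = 3.0000
x' = -5 + 3.0000·(sin -0.2854 − sin -0.7854) = -3.7233
y' = 4 − 3.0000·(cos -0.2854 − cos -0.7854) = 3.2427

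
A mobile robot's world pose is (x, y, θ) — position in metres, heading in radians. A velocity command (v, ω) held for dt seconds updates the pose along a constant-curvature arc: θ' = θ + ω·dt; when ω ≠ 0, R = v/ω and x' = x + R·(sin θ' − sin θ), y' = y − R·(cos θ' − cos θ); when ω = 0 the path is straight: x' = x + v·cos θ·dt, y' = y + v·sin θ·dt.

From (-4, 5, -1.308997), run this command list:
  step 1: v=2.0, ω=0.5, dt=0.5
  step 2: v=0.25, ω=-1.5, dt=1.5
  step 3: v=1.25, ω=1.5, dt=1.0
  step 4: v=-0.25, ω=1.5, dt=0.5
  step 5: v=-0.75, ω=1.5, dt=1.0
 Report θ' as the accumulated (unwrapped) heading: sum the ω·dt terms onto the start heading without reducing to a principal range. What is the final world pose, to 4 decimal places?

(-5.4115, 3.5335, 0.4410)

step 1: θ'=-1.0590 (R=4.0000) → pose (-3.6238, 4.0763, -1.0590)
step 2: θ'=-3.3090 (R=-0.1667) → pose (-3.7968, 3.8303, -3.3090)
step 3: θ'=-1.8090 (R=0.8333) → pose (-4.7455, 3.2053, -1.8090)
step 4: θ'=-1.0590 (R=-0.1667) → pose (-4.7621, 3.3262, -1.0590)
step 5: θ'=0.4410 (R=-0.5000) → pose (-5.4115, 3.5335, 0.4410)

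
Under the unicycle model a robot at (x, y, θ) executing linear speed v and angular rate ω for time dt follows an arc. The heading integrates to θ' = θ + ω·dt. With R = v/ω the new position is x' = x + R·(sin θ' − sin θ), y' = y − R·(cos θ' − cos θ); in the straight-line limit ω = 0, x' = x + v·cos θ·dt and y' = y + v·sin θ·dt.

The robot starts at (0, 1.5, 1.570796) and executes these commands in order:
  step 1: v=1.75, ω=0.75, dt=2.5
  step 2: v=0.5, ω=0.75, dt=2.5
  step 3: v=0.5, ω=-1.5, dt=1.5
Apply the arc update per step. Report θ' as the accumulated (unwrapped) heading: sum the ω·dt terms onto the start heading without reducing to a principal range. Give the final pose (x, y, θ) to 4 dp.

(-3.6767, 2.1861, 3.0708)

step 1: θ'=3.4458 (R=2.3333) → pose (-3.0322, 3.7262, 3.4458)
step 2: θ'=5.3208 (R=0.6667) → pose (-3.3796, 2.7091, 5.3208)
step 3: θ'=3.0708 (R=-0.3333) → pose (-3.6767, 2.1861, 3.0708)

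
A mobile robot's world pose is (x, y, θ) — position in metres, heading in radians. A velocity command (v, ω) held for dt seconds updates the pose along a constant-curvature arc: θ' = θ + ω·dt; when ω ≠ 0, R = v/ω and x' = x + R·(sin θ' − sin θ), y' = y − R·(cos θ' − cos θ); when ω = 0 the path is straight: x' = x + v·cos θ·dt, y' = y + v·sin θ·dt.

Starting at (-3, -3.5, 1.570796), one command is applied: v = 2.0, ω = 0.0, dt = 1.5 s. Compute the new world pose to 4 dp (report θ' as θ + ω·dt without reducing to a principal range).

(-3.0000, -0.5000, 1.5708)

θ' = 1.5708 + 0.0·1.5 = 1.5708
ω = 0 → straight: x' = -3 + 2.0·cos(1.5708)·1.5 = -3.0000
y' = -3.5 + 2.0·sin(1.5708)·1.5 = -0.5000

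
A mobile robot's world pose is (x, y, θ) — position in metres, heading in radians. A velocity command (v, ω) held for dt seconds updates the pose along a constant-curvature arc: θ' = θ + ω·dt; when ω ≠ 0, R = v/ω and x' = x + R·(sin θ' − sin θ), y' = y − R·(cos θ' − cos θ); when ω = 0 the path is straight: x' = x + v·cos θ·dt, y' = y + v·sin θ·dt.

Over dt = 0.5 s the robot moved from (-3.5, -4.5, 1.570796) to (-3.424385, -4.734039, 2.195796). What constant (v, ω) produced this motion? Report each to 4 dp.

Δθ = 2.195796 − 1.570796 = 0.625000
ω = Δθ/dt = 0.625000/0.5 = 1.2500
R = −Δy/(cos θ' − cos θ) = -0.4000
v = R·ω = -0.4000·1.2500 = -0.5000

v = -0.5000, ω = 1.2500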